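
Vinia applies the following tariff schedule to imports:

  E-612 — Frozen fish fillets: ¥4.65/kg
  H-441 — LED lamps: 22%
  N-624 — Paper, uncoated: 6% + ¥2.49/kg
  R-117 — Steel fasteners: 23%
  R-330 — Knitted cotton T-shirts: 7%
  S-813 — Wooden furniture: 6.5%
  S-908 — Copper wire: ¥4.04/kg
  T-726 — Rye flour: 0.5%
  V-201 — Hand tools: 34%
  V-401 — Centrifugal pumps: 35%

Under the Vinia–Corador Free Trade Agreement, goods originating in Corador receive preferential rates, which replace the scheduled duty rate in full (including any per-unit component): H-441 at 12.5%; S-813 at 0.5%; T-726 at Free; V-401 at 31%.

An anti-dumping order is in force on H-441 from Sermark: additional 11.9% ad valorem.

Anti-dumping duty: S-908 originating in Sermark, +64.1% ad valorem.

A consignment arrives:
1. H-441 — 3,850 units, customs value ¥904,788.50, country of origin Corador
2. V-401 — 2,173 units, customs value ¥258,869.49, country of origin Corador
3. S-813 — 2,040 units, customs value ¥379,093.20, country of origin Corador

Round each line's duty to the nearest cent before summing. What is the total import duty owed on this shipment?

¥195,243.57

Line 1 (H-441, Corador, 3,850 units, ¥904,788.50):
Base rate for H-441 is 22%.
Origin Corador qualifies under the Vinia–Corador agreement and H-441 is covered: preferential rate 12.5% applies instead.
The additional-duty order on H-441 targets Sermark, not Corador; it does not apply.
Duty = ¥904,788.50 × 12.5% = ¥113,098.56.
Line 2 (V-401, Corador, 2,173 units, ¥258,869.49):
Base rate for V-401 is 35%.
Origin Corador qualifies under the Vinia–Corador agreement and V-401 is covered: preferential rate 31% applies instead.
Duty = ¥258,869.49 × 31% = ¥80,249.54.
Line 3 (S-813, Corador, 2,040 units, ¥379,093.20):
Base rate for S-813 is 6.5%.
Origin Corador qualifies under the Vinia–Corador agreement and S-813 is covered: preferential rate 0.5% applies instead.
Duty = ¥379,093.20 × 0.5% = ¥1,895.47.
Total = ¥113,098.56 + ¥80,249.54 + ¥1,895.47 = ¥195,243.57.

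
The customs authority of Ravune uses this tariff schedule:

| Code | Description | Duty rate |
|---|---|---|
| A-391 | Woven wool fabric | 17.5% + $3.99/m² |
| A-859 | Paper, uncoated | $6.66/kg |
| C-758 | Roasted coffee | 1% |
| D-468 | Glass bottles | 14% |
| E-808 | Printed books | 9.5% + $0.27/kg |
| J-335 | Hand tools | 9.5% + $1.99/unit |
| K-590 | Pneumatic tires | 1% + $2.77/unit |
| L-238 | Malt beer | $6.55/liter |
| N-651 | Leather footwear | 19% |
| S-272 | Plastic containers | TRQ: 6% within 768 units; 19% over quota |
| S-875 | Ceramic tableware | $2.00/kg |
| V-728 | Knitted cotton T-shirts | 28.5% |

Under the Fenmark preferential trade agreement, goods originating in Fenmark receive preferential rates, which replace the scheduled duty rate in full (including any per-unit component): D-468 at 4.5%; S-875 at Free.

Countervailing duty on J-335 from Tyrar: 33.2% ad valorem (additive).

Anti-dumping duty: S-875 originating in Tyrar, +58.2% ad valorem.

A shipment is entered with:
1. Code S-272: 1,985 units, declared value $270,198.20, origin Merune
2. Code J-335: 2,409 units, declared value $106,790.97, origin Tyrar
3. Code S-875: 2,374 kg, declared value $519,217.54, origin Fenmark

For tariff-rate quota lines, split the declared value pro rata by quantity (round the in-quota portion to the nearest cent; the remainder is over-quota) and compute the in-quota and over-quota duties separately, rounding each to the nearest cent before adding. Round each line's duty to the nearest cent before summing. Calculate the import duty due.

$88,141.09

Line 1 (S-272, Merune, 1,985 units, $270,198.20):
Code S-272 is under a tariff-rate quota (threshold 768 units). In-quota: 768 units at 6%; over-quota: 1,217 units at 19%.
Pro-rata value split: in-quota = $270,198.20 × 768/1,985 = $104,540.16; over-quota = $270,198.20 − $104,540.16 = $165,658.04.
In-quota duty = $104,540.16 × 6% = $6,272.41. Over-quota duty = $165,658.04 × 19% = $31,475.03.
Line duty = $6,272.41 + $31,475.03 = $37,747.44.
Line 2 (J-335, Tyrar, 2,409 units, $106,790.97):
Base rate for J-335 is 9.5% + $1.99/unit.
Additional duty on J-335 from Tyrar: +33.2%. Applied ad valorem rate: 9.5% + 33.2% = 42.7%.
Duty = $106,790.97 × 42.7% + 2,409 × $1.99 = $50,393.65.
Line 3 (S-875, Fenmark, 2,374 kg, $519,217.54):
Base rate for S-875 is $2.00/kg.
Origin Fenmark qualifies under the Ravune–Fenmark agreement and S-875 is covered: preferential rate Free applies instead.
The additional-duty order on S-875 targets Tyrar, not Fenmark; it does not apply.
Duty = $519,217.54 × 0% = $0.00.
Total = $37,747.44 + $50,393.65 + $0.00 = $88,141.09.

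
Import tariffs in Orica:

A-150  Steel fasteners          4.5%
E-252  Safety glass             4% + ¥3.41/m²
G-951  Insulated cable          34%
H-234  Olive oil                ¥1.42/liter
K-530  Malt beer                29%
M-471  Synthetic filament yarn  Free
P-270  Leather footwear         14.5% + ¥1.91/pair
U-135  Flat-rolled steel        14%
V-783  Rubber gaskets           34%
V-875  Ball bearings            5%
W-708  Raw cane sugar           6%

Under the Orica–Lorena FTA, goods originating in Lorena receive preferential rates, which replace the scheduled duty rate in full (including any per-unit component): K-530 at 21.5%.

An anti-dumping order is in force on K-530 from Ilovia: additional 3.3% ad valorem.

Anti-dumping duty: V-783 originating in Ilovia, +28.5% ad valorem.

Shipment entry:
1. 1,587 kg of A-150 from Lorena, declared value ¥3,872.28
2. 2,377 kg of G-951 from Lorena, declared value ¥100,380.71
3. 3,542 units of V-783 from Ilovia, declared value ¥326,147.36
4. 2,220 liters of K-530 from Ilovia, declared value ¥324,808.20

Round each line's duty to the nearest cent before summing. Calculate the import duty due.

Line 1 (A-150, Lorena, 1,587 kg, ¥3,872.28):
Base rate for A-150 is 4.5%.
Origin Lorena is the FTA partner but A-150 is not on the preference list; base rate stands.
Duty = ¥3,872.28 × 4.5% = ¥174.25.
Line 2 (G-951, Lorena, 2,377 kg, ¥100,380.71):
Base rate for G-951 is 34%.
Origin Lorena is the FTA partner but G-951 is not on the preference list; base rate stands.
Duty = ¥100,380.71 × 34% = ¥34,129.44.
Line 3 (V-783, Ilovia, 3,542 units, ¥326,147.36):
Base rate for V-783 is 34%.
Additional duty on V-783 from Ilovia: +28.5%. Applied ad valorem rate: 34% + 28.5% = 62.5%.
Duty = ¥326,147.36 × 62.5% = ¥203,842.10.
Line 4 (K-530, Ilovia, 2,220 liters, ¥324,808.20):
Base rate for K-530 is 29%.
K-530 has an FTA preferential rate, but origin Ilovia is not Lorena; base rate stands.
Additional duty on K-530 from Ilovia: +3.3%. Applied ad valorem rate: 29% + 3.3% = 32.3%.
Duty = ¥324,808.20 × 32.3% = ¥104,913.05.
Total = ¥174.25 + ¥34,129.44 + ¥203,842.10 + ¥104,913.05 = ¥343,058.84.

¥343,058.84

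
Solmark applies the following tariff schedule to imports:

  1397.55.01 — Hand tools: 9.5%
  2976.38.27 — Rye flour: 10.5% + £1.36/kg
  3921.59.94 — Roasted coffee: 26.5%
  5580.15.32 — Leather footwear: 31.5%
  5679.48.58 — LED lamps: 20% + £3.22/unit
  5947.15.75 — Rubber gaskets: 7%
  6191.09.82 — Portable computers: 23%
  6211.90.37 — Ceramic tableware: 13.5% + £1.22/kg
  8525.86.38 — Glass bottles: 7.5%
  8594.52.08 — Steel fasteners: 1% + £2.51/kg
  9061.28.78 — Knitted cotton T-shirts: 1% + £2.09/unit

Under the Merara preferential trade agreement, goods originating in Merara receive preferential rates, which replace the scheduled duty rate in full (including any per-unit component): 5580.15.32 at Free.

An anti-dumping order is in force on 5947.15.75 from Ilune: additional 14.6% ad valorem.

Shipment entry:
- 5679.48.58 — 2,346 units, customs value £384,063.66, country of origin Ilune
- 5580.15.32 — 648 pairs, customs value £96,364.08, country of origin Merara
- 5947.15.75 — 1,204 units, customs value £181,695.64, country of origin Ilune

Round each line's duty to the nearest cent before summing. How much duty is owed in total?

£123,613.11

Line 1 (5679.48.58, Ilune, 2,346 units, £384,063.66):
Base rate for 5679.48.58 is 20% + £3.22/unit.
Duty = £384,063.66 × 20% + 2,346 × £3.22 = £84,366.85.
Line 2 (5580.15.32, Merara, 648 pairs, £96,364.08):
Base rate for 5580.15.32 is 31.5%.
Origin Merara qualifies under the Solmark–Merara agreement and 5580.15.32 is covered: preferential rate Free applies instead.
Duty = £96,364.08 × 0% = £0.00.
Line 3 (5947.15.75, Ilune, 1,204 units, £181,695.64):
Base rate for 5947.15.75 is 7%.
Additional duty on 5947.15.75 from Ilune: +14.6%. Applied ad valorem rate: 7% + 14.6% = 21.6%.
Duty = £181,695.64 × 21.6% = £39,246.26.
Total = £84,366.85 + £0.00 + £39,246.26 = £123,613.11.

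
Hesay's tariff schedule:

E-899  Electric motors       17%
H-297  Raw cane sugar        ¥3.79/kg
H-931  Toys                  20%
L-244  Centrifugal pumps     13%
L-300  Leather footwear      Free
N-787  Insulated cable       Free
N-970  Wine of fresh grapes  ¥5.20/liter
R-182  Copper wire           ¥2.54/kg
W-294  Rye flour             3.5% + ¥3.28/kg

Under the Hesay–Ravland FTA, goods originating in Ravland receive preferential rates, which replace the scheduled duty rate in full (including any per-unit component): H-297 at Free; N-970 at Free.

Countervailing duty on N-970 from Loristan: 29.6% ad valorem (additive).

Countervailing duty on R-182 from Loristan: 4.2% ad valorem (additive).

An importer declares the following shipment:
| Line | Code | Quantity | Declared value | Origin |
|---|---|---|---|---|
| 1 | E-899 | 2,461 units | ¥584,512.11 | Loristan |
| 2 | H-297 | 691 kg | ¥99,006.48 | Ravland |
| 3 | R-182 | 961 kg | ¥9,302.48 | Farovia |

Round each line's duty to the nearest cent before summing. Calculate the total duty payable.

¥101,808.00

Line 1 (E-899, Loristan, 2,461 units, ¥584,512.11):
Base rate for E-899 is 17%.
Duty = ¥584,512.11 × 17% = ¥99,367.06.
Line 2 (H-297, Ravland, 691 kg, ¥99,006.48):
Base rate for H-297 is ¥3.79/kg.
Origin Ravland qualifies under the Hesay–Ravland agreement and H-297 is covered: preferential rate Free applies instead.
Duty = ¥99,006.48 × 0% = ¥0.00.
Line 3 (R-182, Farovia, 961 kg, ¥9,302.48):
Base rate for R-182 is ¥2.54/kg.
The additional-duty order on R-182 targets Loristan, not Farovia; it does not apply.
Duty = 961 × ¥2.54 = ¥2,440.94.
Total = ¥99,367.06 + ¥0.00 + ¥2,440.94 = ¥101,808.00.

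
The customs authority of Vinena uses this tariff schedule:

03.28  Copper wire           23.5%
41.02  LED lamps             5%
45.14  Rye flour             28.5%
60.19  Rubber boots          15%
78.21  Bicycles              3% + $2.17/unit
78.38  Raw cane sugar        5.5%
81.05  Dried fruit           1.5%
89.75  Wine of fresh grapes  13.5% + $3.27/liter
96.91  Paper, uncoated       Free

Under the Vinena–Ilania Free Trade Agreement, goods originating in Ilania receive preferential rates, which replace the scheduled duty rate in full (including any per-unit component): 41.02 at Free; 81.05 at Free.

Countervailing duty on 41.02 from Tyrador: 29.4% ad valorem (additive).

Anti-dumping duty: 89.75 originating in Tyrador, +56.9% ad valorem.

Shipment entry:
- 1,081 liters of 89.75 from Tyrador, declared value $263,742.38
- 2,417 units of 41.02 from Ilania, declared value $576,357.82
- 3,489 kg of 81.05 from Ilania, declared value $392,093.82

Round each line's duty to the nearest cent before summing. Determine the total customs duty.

Line 1 (89.75, Tyrador, 1,081 liters, $263,742.38):
Base rate for 89.75 is 13.5% + $3.27/liter.
Additional duty on 89.75 from Tyrador: +56.9%. Applied ad valorem rate: 13.5% + 56.9% = 70.4%.
Duty = $263,742.38 × 70.4% + 1,081 × $3.27 = $189,209.51.
Line 2 (41.02, Ilania, 2,417 units, $576,357.82):
Base rate for 41.02 is 5%.
Origin Ilania qualifies under the Vinena–Ilania agreement and 41.02 is covered: preferential rate Free applies instead.
The additional-duty order on 41.02 targets Tyrador, not Ilania; it does not apply.
Duty = $576,357.82 × 0% = $0.00.
Line 3 (81.05, Ilania, 3,489 kg, $392,093.82):
Base rate for 81.05 is 1.5%.
Origin Ilania qualifies under the Vinena–Ilania agreement and 81.05 is covered: preferential rate Free applies instead.
Duty = $392,093.82 × 0% = $0.00.
Total = $189,209.51 + $0.00 + $0.00 = $189,209.51.

$189,209.51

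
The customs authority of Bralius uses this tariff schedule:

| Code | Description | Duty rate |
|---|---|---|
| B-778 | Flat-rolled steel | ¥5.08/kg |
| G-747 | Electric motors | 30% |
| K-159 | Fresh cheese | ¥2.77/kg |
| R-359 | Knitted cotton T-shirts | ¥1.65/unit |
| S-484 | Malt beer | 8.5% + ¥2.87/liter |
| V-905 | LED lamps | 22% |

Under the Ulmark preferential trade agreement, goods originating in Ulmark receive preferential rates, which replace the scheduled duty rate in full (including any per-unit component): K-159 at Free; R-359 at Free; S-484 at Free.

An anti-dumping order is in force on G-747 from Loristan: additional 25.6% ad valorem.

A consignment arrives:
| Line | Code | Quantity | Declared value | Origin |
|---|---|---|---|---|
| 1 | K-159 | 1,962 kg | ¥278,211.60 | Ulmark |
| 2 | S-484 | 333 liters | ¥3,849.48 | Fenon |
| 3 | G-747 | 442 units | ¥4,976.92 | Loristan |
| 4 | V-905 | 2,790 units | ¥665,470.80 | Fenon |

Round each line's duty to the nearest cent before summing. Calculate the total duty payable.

Line 1 (K-159, Ulmark, 1,962 kg, ¥278,211.60):
Base rate for K-159 is ¥2.77/kg.
Origin Ulmark qualifies under the Bralius–Ulmark agreement and K-159 is covered: preferential rate Free applies instead.
Duty = ¥278,211.60 × 0% = ¥0.00.
Line 2 (S-484, Fenon, 333 liters, ¥3,849.48):
Base rate for S-484 is 8.5% + ¥2.87/liter.
S-484 has an FTA preferential rate, but origin Fenon is not Ulmark; base rate stands.
Duty = ¥3,849.48 × 8.5% + 333 × ¥2.87 = ¥1,282.92.
Line 3 (G-747, Loristan, 442 units, ¥4,976.92):
Base rate for G-747 is 30%.
Additional duty on G-747 from Loristan: +25.6%. Applied ad valorem rate: 30% + 25.6% = 55.6%.
Duty = ¥4,976.92 × 55.6% = ¥2,767.17.
Line 4 (V-905, Fenon, 2,790 units, ¥665,470.80):
Base rate for V-905 is 22%.
Duty = ¥665,470.80 × 22% = ¥146,403.58.
Total = ¥0.00 + ¥1,282.92 + ¥2,767.17 + ¥146,403.58 = ¥150,453.67.

¥150,453.67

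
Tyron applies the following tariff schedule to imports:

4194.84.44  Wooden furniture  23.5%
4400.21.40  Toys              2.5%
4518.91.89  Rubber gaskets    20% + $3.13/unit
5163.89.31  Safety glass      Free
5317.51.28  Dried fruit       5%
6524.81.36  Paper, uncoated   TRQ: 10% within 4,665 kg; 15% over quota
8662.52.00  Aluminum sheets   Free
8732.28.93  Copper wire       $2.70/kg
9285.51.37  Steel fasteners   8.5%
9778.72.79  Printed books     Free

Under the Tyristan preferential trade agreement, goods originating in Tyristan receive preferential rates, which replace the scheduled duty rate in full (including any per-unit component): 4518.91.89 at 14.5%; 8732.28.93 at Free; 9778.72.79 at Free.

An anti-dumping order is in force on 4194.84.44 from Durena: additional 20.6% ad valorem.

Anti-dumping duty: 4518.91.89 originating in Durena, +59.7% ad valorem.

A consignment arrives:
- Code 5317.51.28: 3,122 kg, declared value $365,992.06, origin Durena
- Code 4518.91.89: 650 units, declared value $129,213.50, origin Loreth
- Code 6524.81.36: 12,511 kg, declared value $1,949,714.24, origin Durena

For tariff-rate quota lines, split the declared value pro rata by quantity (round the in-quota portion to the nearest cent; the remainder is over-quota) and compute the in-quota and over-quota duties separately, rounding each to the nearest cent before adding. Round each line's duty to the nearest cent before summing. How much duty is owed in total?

$302,284.26

Line 1 (5317.51.28, Durena, 3,122 kg, $365,992.06):
Base rate for 5317.51.28 is 5%.
Duty = $365,992.06 × 5% = $18,299.60.
Line 2 (4518.91.89, Loreth, 650 units, $129,213.50):
Base rate for 4518.91.89 is 20% + $3.13/unit.
4518.91.89 has an FTA preferential rate, but origin Loreth is not Tyristan; base rate stands.
The additional-duty order on 4518.91.89 targets Durena, not Loreth; it does not apply.
Duty = $129,213.50 × 20% + 650 × $3.13 = $27,877.20.
Line 3 (6524.81.36, Durena, 12,511 kg, $1,949,714.24):
Code 6524.81.36 is under a tariff-rate quota (threshold 4,665 kg). In-quota: 4,665 kg at 10%; over-quota: 7,846 kg at 15%.
Pro-rata value split: in-quota = $1,949,714.24 × 4,665/12,511 = $726,993.60; over-quota = $1,949,714.24 − $726,993.60 = $1,222,720.64.
In-quota duty = $726,993.60 × 10% = $72,699.36. Over-quota duty = $1,222,720.64 × 15% = $183,408.10.
Line duty = $72,699.36 + $183,408.10 = $256,107.46.
Total = $18,299.60 + $27,877.20 + $256,107.46 = $302,284.26.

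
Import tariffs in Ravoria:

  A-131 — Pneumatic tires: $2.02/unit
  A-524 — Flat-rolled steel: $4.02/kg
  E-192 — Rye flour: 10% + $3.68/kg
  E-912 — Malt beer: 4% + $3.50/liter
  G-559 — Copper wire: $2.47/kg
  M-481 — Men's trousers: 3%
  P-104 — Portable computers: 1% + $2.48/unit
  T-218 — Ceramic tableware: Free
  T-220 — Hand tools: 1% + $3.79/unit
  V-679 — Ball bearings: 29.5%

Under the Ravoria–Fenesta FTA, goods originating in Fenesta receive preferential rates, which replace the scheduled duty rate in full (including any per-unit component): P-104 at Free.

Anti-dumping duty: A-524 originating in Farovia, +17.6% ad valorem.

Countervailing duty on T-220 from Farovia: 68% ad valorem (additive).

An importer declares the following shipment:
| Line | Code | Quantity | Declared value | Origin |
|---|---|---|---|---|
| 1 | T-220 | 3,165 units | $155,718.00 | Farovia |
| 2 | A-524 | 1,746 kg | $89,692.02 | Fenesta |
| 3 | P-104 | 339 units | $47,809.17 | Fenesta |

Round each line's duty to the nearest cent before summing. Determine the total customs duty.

$126,459.69

Line 1 (T-220, Farovia, 3,165 units, $155,718.00):
Base rate for T-220 is 1% + $3.79/unit.
Additional duty on T-220 from Farovia: +68%. Applied ad valorem rate: 1% + 68% = 69%.
Duty = $155,718.00 × 69% + 3,165 × $3.79 = $119,440.77.
Line 2 (A-524, Fenesta, 1,746 kg, $89,692.02):
Base rate for A-524 is $4.02/kg.
Origin Fenesta is the FTA partner but A-524 is not on the preference list; base rate stands.
The additional-duty order on A-524 targets Farovia, not Fenesta; it does not apply.
Duty = 1,746 × $4.02 = $7,018.92.
Line 3 (P-104, Fenesta, 339 units, $47,809.17):
Base rate for P-104 is 1% + $2.48/unit.
Origin Fenesta qualifies under the Ravoria–Fenesta agreement and P-104 is covered: preferential rate Free applies instead.
Duty = $47,809.17 × 0% = $0.00.
Total = $119,440.77 + $7,018.92 + $0.00 = $126,459.69.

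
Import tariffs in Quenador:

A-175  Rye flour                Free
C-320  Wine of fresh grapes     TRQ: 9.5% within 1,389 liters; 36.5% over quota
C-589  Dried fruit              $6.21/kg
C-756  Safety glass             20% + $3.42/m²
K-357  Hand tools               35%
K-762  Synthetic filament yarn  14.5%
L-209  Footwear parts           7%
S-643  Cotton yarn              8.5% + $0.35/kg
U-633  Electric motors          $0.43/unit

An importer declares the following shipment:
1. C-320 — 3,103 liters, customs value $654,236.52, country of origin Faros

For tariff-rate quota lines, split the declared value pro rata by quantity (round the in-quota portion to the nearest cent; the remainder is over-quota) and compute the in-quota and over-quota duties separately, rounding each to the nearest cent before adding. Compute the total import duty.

$159,725.00

Line 1 (C-320, Faros, 3,103 liters, $654,236.52):
Code C-320 is under a tariff-rate quota (threshold 1,389 liters). In-quota: 1,389 liters at 9.5%; over-quota: 1,714 liters at 36.5%.
Pro-rata value split: in-quota = $654,236.52 × 1,389/3,103 = $292,856.76; over-quota = $654,236.52 − $292,856.76 = $361,379.76.
In-quota duty = $292,856.76 × 9.5% = $27,821.39. Over-quota duty = $361,379.76 × 36.5% = $131,903.61.
Line duty = $27,821.39 + $131,903.61 = $159,725.00.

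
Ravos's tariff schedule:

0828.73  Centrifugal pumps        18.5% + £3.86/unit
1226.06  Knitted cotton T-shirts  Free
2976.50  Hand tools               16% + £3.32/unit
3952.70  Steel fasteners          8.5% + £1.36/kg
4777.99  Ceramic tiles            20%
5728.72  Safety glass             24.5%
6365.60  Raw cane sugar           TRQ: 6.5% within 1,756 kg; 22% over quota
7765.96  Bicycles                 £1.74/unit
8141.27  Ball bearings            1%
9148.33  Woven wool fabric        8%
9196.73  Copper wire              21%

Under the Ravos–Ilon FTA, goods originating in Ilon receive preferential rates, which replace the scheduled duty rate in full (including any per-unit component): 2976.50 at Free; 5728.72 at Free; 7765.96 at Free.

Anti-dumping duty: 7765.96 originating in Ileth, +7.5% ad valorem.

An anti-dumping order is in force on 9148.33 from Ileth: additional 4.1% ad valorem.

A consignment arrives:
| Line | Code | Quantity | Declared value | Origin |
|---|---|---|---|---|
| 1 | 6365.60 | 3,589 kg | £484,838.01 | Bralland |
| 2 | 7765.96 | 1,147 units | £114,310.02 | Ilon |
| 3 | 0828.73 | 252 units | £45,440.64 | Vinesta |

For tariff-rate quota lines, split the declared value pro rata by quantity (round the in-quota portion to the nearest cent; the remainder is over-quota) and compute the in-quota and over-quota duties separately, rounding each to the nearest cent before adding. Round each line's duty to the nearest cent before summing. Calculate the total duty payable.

£79,274.80

Line 1 (6365.60, Bralland, 3,589 kg, £484,838.01):
Code 6365.60 is under a tariff-rate quota (threshold 1,756 kg). In-quota: 1,756 kg at 6.5%; over-quota: 1,833 kg at 22%.
Pro-rata value split: in-quota = £484,838.01 × 1,756/3,589 = £237,218.04; over-quota = £484,838.01 − £237,218.04 = £247,619.97.
In-quota duty = £237,218.04 × 6.5% = £15,419.17. Over-quota duty = £247,619.97 × 22% = £54,476.39.
Line duty = £15,419.17 + £54,476.39 = £69,895.56.
Line 2 (7765.96, Ilon, 1,147 units, £114,310.02):
Base rate for 7765.96 is £1.74/unit.
Origin Ilon qualifies under the Ravos–Ilon agreement and 7765.96 is covered: preferential rate Free applies instead.
The additional-duty order on 7765.96 targets Ileth, not Ilon; it does not apply.
Duty = £114,310.02 × 0% = £0.00.
Line 3 (0828.73, Vinesta, 252 units, £45,440.64):
Base rate for 0828.73 is 18.5% + £3.86/unit.
Duty = £45,440.64 × 18.5% + 252 × £3.86 = £9,379.24.
Total = £69,895.56 + £0.00 + £9,379.24 = £79,274.80.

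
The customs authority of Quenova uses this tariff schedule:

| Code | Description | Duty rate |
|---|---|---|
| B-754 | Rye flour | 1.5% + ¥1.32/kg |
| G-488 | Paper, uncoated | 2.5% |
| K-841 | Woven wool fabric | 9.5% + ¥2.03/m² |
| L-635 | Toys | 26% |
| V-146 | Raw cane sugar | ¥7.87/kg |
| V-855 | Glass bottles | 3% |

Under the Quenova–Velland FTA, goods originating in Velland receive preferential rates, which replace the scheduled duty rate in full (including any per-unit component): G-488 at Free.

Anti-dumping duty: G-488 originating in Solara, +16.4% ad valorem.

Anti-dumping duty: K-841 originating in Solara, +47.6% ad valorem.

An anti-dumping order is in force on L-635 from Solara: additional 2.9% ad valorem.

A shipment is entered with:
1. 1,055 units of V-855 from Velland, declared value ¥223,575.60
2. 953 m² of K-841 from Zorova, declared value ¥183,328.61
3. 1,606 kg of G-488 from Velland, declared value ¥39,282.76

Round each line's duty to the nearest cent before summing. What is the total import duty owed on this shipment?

Line 1 (V-855, Velland, 1,055 units, ¥223,575.60):
Base rate for V-855 is 3%.
Origin Velland is the FTA partner but V-855 is not on the preference list; base rate stands.
Duty = ¥223,575.60 × 3% = ¥6,707.27.
Line 2 (K-841, Zorova, 953 m², ¥183,328.61):
Base rate for K-841 is 9.5% + ¥2.03/m².
The additional-duty order on K-841 targets Solara, not Zorova; it does not apply.
Duty = ¥183,328.61 × 9.5% + 953 × ¥2.03 = ¥19,350.81.
Line 3 (G-488, Velland, 1,606 kg, ¥39,282.76):
Base rate for G-488 is 2.5%.
Origin Velland qualifies under the Quenova–Velland agreement and G-488 is covered: preferential rate Free applies instead.
The additional-duty order on G-488 targets Solara, not Velland; it does not apply.
Duty = ¥39,282.76 × 0% = ¥0.00.
Total = ¥6,707.27 + ¥19,350.81 + ¥0.00 = ¥26,058.08.

¥26,058.08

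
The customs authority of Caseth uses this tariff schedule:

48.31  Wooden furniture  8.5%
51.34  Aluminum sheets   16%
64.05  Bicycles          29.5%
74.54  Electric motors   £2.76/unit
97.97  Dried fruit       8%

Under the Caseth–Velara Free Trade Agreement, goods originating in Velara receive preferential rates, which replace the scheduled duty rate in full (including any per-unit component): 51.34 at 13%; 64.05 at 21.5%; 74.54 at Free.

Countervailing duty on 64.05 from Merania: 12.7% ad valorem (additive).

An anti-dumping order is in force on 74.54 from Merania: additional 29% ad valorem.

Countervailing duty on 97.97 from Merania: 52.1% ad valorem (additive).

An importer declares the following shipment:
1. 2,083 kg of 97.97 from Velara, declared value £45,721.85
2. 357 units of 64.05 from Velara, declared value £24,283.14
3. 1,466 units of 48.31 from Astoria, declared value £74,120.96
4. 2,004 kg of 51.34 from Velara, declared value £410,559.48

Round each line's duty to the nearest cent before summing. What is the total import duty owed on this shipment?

Line 1 (97.97, Velara, 2,083 kg, £45,721.85):
Base rate for 97.97 is 8%.
Origin Velara is the FTA partner but 97.97 is not on the preference list; base rate stands.
The additional-duty order on 97.97 targets Merania, not Velara; it does not apply.
Duty = £45,721.85 × 8% = £3,657.75.
Line 2 (64.05, Velara, 357 units, £24,283.14):
Base rate for 64.05 is 29.5%.
Origin Velara qualifies under the Caseth–Velara agreement and 64.05 is covered: preferential rate 21.5% applies instead.
The additional-duty order on 64.05 targets Merania, not Velara; it does not apply.
Duty = £24,283.14 × 21.5% = £5,220.88.
Line 3 (48.31, Astoria, 1,466 units, £74,120.96):
Base rate for 48.31 is 8.5%.
Duty = £74,120.96 × 8.5% = £6,300.28.
Line 4 (51.34, Velara, 2,004 kg, £410,559.48):
Base rate for 51.34 is 16%.
Origin Velara qualifies under the Caseth–Velara agreement and 51.34 is covered: preferential rate 13% applies instead.
Duty = £410,559.48 × 13% = £53,372.73.
Total = £3,657.75 + £5,220.88 + £6,300.28 + £53,372.73 = £68,551.64.

£68,551.64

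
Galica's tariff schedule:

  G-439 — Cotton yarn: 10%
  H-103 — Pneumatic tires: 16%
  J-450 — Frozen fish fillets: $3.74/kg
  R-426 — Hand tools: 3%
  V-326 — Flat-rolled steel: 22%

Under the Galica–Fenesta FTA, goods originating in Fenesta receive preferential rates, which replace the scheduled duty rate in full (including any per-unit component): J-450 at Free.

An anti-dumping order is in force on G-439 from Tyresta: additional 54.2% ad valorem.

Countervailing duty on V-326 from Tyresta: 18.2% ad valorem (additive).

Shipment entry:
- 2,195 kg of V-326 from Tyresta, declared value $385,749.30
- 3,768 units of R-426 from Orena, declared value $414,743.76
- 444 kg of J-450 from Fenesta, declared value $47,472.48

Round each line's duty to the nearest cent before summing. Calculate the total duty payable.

Line 1 (V-326, Tyresta, 2,195 kg, $385,749.30):
Base rate for V-326 is 22%.
Additional duty on V-326 from Tyresta: +18.2%. Applied ad valorem rate: 22% + 18.2% = 40.2%.
Duty = $385,749.30 × 40.2% = $155,071.22.
Line 2 (R-426, Orena, 3,768 units, $414,743.76):
Base rate for R-426 is 3%.
Duty = $414,743.76 × 3% = $12,442.31.
Line 3 (J-450, Fenesta, 444 kg, $47,472.48):
Base rate for J-450 is $3.74/kg.
Origin Fenesta qualifies under the Galica–Fenesta agreement and J-450 is covered: preferential rate Free applies instead.
Duty = $47,472.48 × 0% = $0.00.
Total = $155,071.22 + $12,442.31 + $0.00 = $167,513.53.

$167,513.53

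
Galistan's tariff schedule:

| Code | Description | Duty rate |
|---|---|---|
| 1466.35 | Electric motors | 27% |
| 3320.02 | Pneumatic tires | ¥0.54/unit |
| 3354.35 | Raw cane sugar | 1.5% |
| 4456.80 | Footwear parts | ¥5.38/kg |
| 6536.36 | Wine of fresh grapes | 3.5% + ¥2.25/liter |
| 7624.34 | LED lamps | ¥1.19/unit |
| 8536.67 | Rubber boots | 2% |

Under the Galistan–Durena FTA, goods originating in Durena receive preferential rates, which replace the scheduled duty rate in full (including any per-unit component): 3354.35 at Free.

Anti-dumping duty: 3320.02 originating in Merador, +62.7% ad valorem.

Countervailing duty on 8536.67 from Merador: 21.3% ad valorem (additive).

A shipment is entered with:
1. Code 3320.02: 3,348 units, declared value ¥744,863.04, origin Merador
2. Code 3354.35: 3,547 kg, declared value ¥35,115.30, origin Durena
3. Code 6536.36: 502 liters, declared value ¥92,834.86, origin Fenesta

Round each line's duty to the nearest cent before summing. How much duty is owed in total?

¥473,215.77

Line 1 (3320.02, Merador, 3,348 units, ¥744,863.04):
Base rate for 3320.02 is ¥0.54/unit.
Additional duty on 3320.02 from Merador: +62.7% ad valorem. Applied ad valorem rate = 62.7%.
Duty = ¥744,863.04 × 62.7% + 3,348 × ¥0.54 = ¥468,837.05.
Line 2 (3354.35, Durena, 3,547 kg, ¥35,115.30):
Base rate for 3354.35 is 1.5%.
Origin Durena qualifies under the Galistan–Durena agreement and 3354.35 is covered: preferential rate Free applies instead.
Duty = ¥35,115.30 × 0% = ¥0.00.
Line 3 (6536.36, Fenesta, 502 liters, ¥92,834.86):
Base rate for 6536.36 is 3.5% + ¥2.25/liter.
Duty = ¥92,834.86 × 3.5% + 502 × ¥2.25 = ¥4,378.72.
Total = ¥468,837.05 + ¥0.00 + ¥4,378.72 = ¥473,215.77.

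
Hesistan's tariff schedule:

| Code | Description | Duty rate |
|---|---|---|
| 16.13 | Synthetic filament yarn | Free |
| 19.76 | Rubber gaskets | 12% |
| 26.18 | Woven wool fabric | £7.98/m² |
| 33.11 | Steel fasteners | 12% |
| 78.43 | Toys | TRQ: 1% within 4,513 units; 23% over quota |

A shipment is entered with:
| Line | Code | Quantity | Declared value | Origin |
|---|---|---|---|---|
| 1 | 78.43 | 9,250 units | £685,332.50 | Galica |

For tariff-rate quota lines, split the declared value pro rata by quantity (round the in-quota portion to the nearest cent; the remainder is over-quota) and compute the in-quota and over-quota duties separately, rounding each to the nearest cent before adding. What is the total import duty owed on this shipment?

Line 1 (78.43, Galica, 9,250 units, £685,332.50):
Code 78.43 is under a tariff-rate quota (threshold 4,513 units). In-quota: 4,513 units at 1%; over-quota: 4,737 units at 23%.
Pro-rata value split: in-quota = £685,332.50 × 4,513/9,250 = £334,368.17; over-quota = £685,332.50 − £334,368.17 = £350,964.33.
In-quota duty = £334,368.17 × 1% = £3,343.68. Over-quota duty = £350,964.33 × 23% = £80,721.80.
Line duty = £3,343.68 + £80,721.80 = £84,065.48.

£84,065.48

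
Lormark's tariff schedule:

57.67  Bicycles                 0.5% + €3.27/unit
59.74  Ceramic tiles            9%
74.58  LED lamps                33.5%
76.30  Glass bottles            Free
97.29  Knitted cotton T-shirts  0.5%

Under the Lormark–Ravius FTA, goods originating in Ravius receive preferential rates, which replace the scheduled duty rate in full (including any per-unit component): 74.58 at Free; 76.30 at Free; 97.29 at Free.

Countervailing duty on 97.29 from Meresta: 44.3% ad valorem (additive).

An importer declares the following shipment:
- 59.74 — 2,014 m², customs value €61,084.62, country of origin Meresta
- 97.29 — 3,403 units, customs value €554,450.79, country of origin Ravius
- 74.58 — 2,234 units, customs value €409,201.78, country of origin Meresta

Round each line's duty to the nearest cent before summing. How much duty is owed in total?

Line 1 (59.74, Meresta, 2,014 m², €61,084.62):
Base rate for 59.74 is 9%.
Duty = €61,084.62 × 9% = €5,497.62.
Line 2 (97.29, Ravius, 3,403 units, €554,450.79):
Base rate for 97.29 is 0.5%.
Origin Ravius qualifies under the Lormark–Ravius agreement and 97.29 is covered: preferential rate Free applies instead.
The additional-duty order on 97.29 targets Meresta, not Ravius; it does not apply.
Duty = €554,450.79 × 0% = €0.00.
Line 3 (74.58, Meresta, 2,234 units, €409,201.78):
Base rate for 74.58 is 33.5%.
74.58 has an FTA preferential rate, but origin Meresta is not Ravius; base rate stands.
Duty = €409,201.78 × 33.5% = €137,082.60.
Total = €5,497.62 + €0.00 + €137,082.60 = €142,580.22.

€142,580.22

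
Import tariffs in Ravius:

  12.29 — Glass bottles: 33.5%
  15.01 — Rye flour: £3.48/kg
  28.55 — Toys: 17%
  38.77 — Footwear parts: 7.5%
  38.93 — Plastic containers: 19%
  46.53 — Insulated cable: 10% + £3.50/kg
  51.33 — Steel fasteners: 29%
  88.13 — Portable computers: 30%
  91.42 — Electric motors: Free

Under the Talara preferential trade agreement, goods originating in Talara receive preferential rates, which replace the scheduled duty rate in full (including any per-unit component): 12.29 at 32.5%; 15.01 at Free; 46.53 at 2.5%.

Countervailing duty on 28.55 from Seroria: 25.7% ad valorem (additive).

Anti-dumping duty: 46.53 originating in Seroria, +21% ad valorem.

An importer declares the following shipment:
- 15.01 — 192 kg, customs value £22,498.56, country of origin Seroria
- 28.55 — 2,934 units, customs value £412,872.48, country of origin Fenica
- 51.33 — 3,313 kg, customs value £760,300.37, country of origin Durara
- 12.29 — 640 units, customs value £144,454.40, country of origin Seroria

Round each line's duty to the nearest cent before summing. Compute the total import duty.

£339,735.81

Line 1 (15.01, Seroria, 192 kg, £22,498.56):
Base rate for 15.01 is £3.48/kg.
15.01 has an FTA preferential rate, but origin Seroria is not Talara; base rate stands.
Duty = 192 × £3.48 = £668.16.
Line 2 (28.55, Fenica, 2,934 units, £412,872.48):
Base rate for 28.55 is 17%.
The additional-duty order on 28.55 targets Seroria, not Fenica; it does not apply.
Duty = £412,872.48 × 17% = £70,188.32.
Line 3 (51.33, Durara, 3,313 kg, £760,300.37):
Base rate for 51.33 is 29%.
Duty = £760,300.37 × 29% = £220,487.11.
Line 4 (12.29, Seroria, 640 units, £144,454.40):
Base rate for 12.29 is 33.5%.
12.29 has an FTA preferential rate, but origin Seroria is not Talara; base rate stands.
Duty = £144,454.40 × 33.5% = £48,392.22.
Total = £668.16 + £70,188.32 + £220,487.11 + £48,392.22 = £339,735.81.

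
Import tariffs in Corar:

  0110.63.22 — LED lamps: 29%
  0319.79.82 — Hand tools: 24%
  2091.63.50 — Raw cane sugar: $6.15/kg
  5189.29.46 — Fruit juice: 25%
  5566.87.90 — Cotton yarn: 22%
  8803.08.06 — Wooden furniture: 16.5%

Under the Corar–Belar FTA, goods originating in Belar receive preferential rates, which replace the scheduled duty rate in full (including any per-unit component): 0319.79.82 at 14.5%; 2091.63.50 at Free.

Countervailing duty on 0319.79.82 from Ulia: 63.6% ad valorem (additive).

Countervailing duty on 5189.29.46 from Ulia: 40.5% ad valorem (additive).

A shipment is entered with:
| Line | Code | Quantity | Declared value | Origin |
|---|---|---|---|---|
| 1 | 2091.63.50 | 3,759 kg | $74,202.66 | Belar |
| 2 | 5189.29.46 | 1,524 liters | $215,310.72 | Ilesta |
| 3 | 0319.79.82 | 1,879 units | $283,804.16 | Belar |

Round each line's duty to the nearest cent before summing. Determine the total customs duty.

$94,979.28

Line 1 (2091.63.50, Belar, 3,759 kg, $74,202.66):
Base rate for 2091.63.50 is $6.15/kg.
Origin Belar qualifies under the Corar–Belar agreement and 2091.63.50 is covered: preferential rate Free applies instead.
Duty = $74,202.66 × 0% = $0.00.
Line 2 (5189.29.46, Ilesta, 1,524 liters, $215,310.72):
Base rate for 5189.29.46 is 25%.
The additional-duty order on 5189.29.46 targets Ulia, not Ilesta; it does not apply.
Duty = $215,310.72 × 25% = $53,827.68.
Line 3 (0319.79.82, Belar, 1,879 units, $283,804.16):
Base rate for 0319.79.82 is 24%.
Origin Belar qualifies under the Corar–Belar agreement and 0319.79.82 is covered: preferential rate 14.5% applies instead.
The additional-duty order on 0319.79.82 targets Ulia, not Belar; it does not apply.
Duty = $283,804.16 × 14.5% = $41,151.60.
Total = $0.00 + $53,827.68 + $41,151.60 = $94,979.28.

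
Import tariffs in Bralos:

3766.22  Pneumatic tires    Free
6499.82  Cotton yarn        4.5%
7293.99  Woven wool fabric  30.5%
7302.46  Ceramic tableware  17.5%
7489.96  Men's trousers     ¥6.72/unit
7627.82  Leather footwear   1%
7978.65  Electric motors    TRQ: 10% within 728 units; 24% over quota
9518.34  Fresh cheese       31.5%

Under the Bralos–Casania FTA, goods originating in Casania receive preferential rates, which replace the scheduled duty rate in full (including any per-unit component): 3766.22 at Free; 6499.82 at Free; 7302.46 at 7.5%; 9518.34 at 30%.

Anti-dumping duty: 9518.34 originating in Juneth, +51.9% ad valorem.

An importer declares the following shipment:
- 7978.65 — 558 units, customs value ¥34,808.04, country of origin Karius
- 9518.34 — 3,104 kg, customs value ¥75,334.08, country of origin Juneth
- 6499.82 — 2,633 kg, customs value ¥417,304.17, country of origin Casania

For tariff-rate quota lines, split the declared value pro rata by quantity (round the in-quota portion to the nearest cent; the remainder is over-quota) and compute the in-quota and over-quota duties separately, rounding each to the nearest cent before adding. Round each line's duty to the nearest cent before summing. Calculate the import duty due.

Line 1 (7978.65, Karius, 558 units, ¥34,808.04):
Code 7978.65 is under a tariff-rate quota (threshold 728 units). Quantity 558 units is within the quota, so the in-quota rate 10% applies to the full value.
Duty = ¥34,808.04 × 10% = ¥3,480.80.
Line 2 (9518.34, Juneth, 3,104 kg, ¥75,334.08):
Base rate for 9518.34 is 31.5%.
9518.34 has an FTA preferential rate, but origin Juneth is not Casania; base rate stands.
Additional duty on 9518.34 from Juneth: +51.9%. Applied ad valorem rate: 31.5% + 51.9% = 83.4%.
Duty = ¥75,334.08 × 83.4% = ¥62,828.62.
Line 3 (6499.82, Casania, 2,633 kg, ¥417,304.17):
Base rate for 6499.82 is 4.5%.
Origin Casania qualifies under the Bralos–Casania agreement and 6499.82 is covered: preferential rate Free applies instead.
Duty = ¥417,304.17 × 0% = ¥0.00.
Total = ¥3,480.80 + ¥62,828.62 + ¥0.00 = ¥66,309.42.

¥66,309.42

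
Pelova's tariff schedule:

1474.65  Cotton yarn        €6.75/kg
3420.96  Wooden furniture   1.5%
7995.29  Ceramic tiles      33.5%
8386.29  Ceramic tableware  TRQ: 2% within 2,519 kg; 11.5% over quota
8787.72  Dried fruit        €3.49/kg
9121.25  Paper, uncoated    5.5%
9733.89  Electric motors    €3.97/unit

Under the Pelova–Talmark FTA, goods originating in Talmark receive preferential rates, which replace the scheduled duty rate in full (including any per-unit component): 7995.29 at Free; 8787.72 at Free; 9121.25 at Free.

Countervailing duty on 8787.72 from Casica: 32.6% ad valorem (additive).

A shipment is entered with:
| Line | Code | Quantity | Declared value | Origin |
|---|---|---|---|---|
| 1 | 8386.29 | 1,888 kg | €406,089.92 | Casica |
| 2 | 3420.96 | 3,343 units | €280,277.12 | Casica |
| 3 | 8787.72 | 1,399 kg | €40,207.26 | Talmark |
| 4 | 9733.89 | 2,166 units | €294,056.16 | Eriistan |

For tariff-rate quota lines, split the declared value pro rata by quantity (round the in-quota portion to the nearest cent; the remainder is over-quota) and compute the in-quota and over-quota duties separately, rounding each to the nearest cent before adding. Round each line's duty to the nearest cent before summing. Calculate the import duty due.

Line 1 (8386.29, Casica, 1,888 kg, €406,089.92):
Code 8386.29 is under a tariff-rate quota (threshold 2,519 kg). Quantity 1,888 kg is within the quota, so the in-quota rate 2% applies to the full value.
Duty = €406,089.92 × 2% = €8,121.80.
Line 2 (3420.96, Casica, 3,343 units, €280,277.12):
Base rate for 3420.96 is 1.5%.
Duty = €280,277.12 × 1.5% = €4,204.16.
Line 3 (8787.72, Talmark, 1,399 kg, €40,207.26):
Base rate for 8787.72 is €3.49/kg.
Origin Talmark qualifies under the Pelova–Talmark agreement and 8787.72 is covered: preferential rate Free applies instead.
The additional-duty order on 8787.72 targets Casica, not Talmark; it does not apply.
Duty = €40,207.26 × 0% = €0.00.
Line 4 (9733.89, Eriistan, 2,166 units, €294,056.16):
Base rate for 9733.89 is €3.97/unit.
Duty = 2,166 × €3.97 = €8,599.02.
Total = €8,121.80 + €4,204.16 + €0.00 + €8,599.02 = €20,924.98.

€20,924.98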